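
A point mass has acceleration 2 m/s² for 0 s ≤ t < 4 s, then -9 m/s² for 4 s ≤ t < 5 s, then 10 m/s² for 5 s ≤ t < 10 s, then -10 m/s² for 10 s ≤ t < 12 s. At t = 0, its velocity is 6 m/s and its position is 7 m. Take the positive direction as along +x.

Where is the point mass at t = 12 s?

296.5 m

On each constant-a segment, Δv = aΔt and Δx = v₀Δt + ½aΔt²; chain segment to segment.
0–4 s: v starts 6 m/s; Δx = 6·4 + ½·2·4² = 40 m; v ends 14 m/s.
4–5 s: v starts 14 m/s; Δx = 14·1 + ½·-9·1² = 9.5 m; v ends 5 m/s.
5–10 s: v starts 5 m/s; Δx = 5·5 + ½·10·5² = 150 m; v ends 55 m/s.
10–12 s: v starts 55 m/s; Δx = 55·2 + ½·-10·2² = 90 m; v ends 35 m/s.
x(12) = 7 + Σ Δx = 296.5 m.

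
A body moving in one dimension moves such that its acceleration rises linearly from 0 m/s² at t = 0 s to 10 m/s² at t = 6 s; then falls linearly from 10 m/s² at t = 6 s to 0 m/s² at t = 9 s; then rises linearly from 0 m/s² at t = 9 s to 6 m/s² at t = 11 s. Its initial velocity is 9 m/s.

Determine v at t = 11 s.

Δv equals the area under the a-t graph; then v = v₀ + Δv.
0–6 s: ½(0 + 10)(6) = 30 m/s
6–9 s: ½(10 + 0)(3) = 15 m/s
9–11 s: ½(0 + 6)(2) = 6 m/s
Δv = 51 m/s, so v(11) = 9 + (51) = 60 m/s.

60 m/s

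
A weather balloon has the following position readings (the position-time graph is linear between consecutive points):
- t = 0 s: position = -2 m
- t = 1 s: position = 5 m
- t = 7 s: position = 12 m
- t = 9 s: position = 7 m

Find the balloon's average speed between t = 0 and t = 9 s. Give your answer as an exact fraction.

Average speed = (total path length)/(elapsed time); on a piecewise-linear x-t graph the path length is Σ|Δx|.
0–1 s: |Δx| = |5 − -2| = 7 m
1–7 s: |Δx| = |12 − 5| = 7 m
7–9 s: |Δx| = |7 − 12| = 5 m
Total path = 19 m; average speed = 19/9 = 19/9 m/s.

19/9 m/s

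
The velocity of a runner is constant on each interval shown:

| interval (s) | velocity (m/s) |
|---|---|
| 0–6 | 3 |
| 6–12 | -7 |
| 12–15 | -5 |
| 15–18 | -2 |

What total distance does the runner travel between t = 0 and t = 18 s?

81 m

Distance (not displacement) is the total path length: add the absolute areas under v-t.
0–6 s: |3| × 6 = 18 m
6–12 s: |-7| × 6 = 42 m
12–15 s: |-5| × 3 = 15 m
15–18 s: |-2| × 3 = 6 m
Total distance = 81 m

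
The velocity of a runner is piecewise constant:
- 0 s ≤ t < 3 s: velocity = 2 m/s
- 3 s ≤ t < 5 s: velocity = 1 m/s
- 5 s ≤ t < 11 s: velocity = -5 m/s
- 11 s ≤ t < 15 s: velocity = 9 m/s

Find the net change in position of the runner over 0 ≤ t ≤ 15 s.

Net displacement equals the area under the velocity-time graph (areas below the axis count negative).
0–3 s: 2 × 3 = 6 m
3–5 s: 1 × 2 = 2 m
5–11 s: -5 × 6 = -30 m
11–15 s: 9 × 4 = 36 m
Net displacement = 14 m

14 m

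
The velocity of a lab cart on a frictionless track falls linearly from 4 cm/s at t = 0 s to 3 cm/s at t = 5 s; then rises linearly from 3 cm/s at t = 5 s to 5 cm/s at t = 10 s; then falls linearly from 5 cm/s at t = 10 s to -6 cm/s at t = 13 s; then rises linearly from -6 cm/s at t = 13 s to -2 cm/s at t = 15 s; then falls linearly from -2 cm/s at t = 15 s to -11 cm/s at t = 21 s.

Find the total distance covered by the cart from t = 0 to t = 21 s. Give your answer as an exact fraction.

1021/11 cm

Distance (not displacement) is the total path length: add the absolute areas under v-t.
0–5 s: |½(4 + 3)(5)| = 17.5 cm
5–10 s: |½(3 + 5)(5)| = 20 cm
10–13 s: v = 0 at t = 125/11 s; triangle areas 75/22 + 54/11 = 183/22 cm
13–15 s: |½(-6 + -2)(2)| = 8 cm
15–21 s: |½(-2 + -11)(6)| = 39 cm
Total distance = 1021/11 cm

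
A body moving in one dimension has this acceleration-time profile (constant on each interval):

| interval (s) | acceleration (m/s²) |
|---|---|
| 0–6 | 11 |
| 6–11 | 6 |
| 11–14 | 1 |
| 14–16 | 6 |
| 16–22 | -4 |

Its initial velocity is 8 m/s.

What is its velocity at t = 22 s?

Δv equals the area under the a-t graph; then v = v₀ + Δv.
0–6 s: 11 × 6 = 66 m/s
6–11 s: 6 × 5 = 30 m/s
11–14 s: 1 × 3 = 3 m/s
14–16 s: 6 × 2 = 12 m/s
16–22 s: -4 × 6 = -24 m/s
Δv = 87 m/s, so v(22) = 8 + (87) = 95 m/s.

95 m/s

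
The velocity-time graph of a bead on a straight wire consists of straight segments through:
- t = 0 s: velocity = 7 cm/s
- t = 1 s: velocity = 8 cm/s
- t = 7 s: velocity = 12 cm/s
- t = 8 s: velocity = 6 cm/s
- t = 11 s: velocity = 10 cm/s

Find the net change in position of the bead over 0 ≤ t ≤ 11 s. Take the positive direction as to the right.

Net displacement equals the area under the velocity-time graph (areas below the axis count negative).
0–1 s: ½(7 + 8)(1) = 7.5 cm
1–7 s: ½(8 + 12)(6) = 60 cm
7–8 s: ½(12 + 6)(1) = 9 cm
8–11 s: ½(6 + 10)(3) = 24 cm
Net displacement = 100.5 cm

100.5 cm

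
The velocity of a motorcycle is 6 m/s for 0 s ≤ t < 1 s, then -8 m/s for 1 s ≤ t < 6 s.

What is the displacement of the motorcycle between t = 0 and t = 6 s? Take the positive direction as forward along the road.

Displacement is the signed area under the v-t curve.
0–1 s: 6 × 1 = 6 m
1–6 s: -8 × 5 = -40 m
Net displacement = -34 m

-34 m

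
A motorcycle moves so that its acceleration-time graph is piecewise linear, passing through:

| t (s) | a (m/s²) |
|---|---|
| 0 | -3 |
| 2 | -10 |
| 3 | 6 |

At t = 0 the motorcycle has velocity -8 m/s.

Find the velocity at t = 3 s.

-23 m/s

Δv equals the area under the a-t graph; then v = v₀ + Δv.
0–2 s: ½(-3 + -10)(2) = -13 m/s
2–3 s: ½(-10 + 6)(1) = -2 m/s
Δv = -15 m/s, so v(3) = -8 + (-15) = -23 m/s.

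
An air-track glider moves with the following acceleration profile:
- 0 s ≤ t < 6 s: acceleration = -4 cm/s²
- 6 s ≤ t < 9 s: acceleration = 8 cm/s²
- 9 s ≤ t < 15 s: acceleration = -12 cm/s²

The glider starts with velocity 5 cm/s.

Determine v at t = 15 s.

Δv equals the area under the a-t graph; then v = v₀ + Δv.
0–6 s: -4 × 6 = -24 cm/s
6–9 s: 8 × 3 = 24 cm/s
9–15 s: -12 × 6 = -72 cm/s
Δv = -72 cm/s, so v(15) = 5 + (-72) = -67 cm/s.

-67 cm/s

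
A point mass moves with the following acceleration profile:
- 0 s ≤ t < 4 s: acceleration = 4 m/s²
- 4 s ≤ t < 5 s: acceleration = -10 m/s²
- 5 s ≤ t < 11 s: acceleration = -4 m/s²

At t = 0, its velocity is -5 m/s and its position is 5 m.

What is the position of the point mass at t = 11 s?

On each constant-a segment, Δv = aΔt and Δx = v₀Δt + ½aΔt²; chain segment to segment.
0–4 s: v starts -5 m/s; Δx = -5·4 + ½·4·4² = 12 m; v ends 11 m/s.
4–5 s: v starts 11 m/s; Δx = 11·1 + ½·-10·1² = 6 m; v ends 1 m/s.
5–11 s: v starts 1 m/s; Δx = 1·6 + ½·-4·6² = -66 m; v ends -23 m/s.
x(11) = 5 + Σ Δx = -43 m.

-43 m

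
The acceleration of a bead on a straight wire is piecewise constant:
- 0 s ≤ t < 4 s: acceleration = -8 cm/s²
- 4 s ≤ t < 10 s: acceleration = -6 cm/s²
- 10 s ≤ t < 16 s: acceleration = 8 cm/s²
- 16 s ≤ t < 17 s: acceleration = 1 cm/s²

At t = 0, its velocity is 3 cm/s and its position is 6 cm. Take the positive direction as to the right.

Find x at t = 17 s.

-590.5 cm

On each constant-a segment, Δv = aΔt and Δx = v₀Δt + ½aΔt²; chain segment to segment.
0–4 s: v starts 3 cm/s; Δx = 3·4 + ½·-8·4² = -52 cm; v ends -29 cm/s.
4–10 s: v starts -29 cm/s; Δx = -29·6 + ½·-6·6² = -282 cm; v ends -65 cm/s.
10–16 s: v starts -65 cm/s; Δx = -65·6 + ½·8·6² = -246 cm; v ends -17 cm/s.
16–17 s: v starts -17 cm/s; Δx = -17·1 + ½·1·1² = -16.5 cm; v ends -16 cm/s.
x(17) = 6 + Σ Δx = -590.5 cm.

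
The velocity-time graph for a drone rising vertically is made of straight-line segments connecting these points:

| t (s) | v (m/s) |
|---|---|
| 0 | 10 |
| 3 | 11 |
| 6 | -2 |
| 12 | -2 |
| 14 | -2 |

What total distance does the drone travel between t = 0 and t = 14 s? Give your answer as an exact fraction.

805/13 m

Distance (not displacement) is the total path length: add the absolute areas under v-t.
0–3 s: |½(10 + 11)(3)| = 31.5 m
3–6 s: v = 0 at t = 72/13 s; triangle areas 363/26 + 6/13 = 375/26 m
6–12 s: |-2| × 6 = 12 m
12–14 s: |-2| × 2 = 4 m
Total distance = 805/13 m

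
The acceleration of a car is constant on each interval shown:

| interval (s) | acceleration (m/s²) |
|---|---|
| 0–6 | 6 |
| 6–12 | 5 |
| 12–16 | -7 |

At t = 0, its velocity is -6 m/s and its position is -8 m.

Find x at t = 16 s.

On each constant-a segment, Δv = aΔt and Δx = v₀Δt + ½aΔt²; chain segment to segment.
0–6 s: v starts -6 m/s; Δx = -6·6 + ½·6·6² = 72 m; v ends 30 m/s.
6–12 s: v starts 30 m/s; Δx = 30·6 + ½·5·6² = 270 m; v ends 60 m/s.
12–16 s: v starts 60 m/s; Δx = 60·4 + ½·-7·4² = 184 m; v ends 32 m/s.
x(16) = -8 + Σ Δx = 518 m.

518 m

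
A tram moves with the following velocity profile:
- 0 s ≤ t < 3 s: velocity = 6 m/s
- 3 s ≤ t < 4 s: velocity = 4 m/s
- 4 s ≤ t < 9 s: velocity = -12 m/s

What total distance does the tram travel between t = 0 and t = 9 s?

Distance (not displacement) is the total path length: add the absolute areas under v-t.
0–3 s: |6| × 3 = 18 m
3–4 s: |4| × 1 = 4 m
4–9 s: |-12| × 5 = 60 m
Total distance = 82 m

82 m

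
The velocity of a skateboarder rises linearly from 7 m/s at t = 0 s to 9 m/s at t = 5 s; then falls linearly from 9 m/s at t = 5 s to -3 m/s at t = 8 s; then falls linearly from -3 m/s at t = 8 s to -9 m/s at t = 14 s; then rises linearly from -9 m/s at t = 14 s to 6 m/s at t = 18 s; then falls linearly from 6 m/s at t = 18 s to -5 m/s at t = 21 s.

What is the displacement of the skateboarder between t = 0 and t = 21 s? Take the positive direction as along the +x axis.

Displacement is the signed area under the v-t curve.
0–5 s: ½(7 + 9)(5) = 40 m
5–8 s: ½(9 + -3)(3) = 9 m
8–14 s: ½(-3 + -9)(6) = -36 m
14–18 s: ½(-9 + 6)(4) = -6 m
18–21 s: ½(6 + -5)(3) = 1.5 m
Net displacement = 8.5 m

8.5 m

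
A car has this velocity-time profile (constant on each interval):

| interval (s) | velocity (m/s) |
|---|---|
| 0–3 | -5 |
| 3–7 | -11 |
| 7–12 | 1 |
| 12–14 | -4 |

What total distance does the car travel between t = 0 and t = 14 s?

72 m

Total distance travelled is ∫|v| dt — sum the magnitudes of each area piece.
0–3 s: |-5| × 3 = 15 m
3–7 s: |-11| × 4 = 44 m
7–12 s: |1| × 5 = 5 m
12–14 s: |-4| × 2 = 8 m
Total distance = 72 m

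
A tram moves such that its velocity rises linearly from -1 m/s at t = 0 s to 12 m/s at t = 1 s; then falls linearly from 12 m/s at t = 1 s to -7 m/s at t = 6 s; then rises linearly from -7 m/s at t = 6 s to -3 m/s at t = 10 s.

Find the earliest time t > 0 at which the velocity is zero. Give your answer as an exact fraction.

t = 1/13 s

v changes sign on 0–1 s (from -1 to 12); the graph is linear there, so v = 0 at t = 0 + (1)·(1 − 0)/(12 − -1) = 1/13 s.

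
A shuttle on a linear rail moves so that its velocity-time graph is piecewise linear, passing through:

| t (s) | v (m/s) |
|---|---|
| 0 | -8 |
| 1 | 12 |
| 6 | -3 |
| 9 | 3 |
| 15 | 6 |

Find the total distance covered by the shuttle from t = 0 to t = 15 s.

Total distance travelled is ∫|v| dt — sum the magnitudes of each area piece.
0–1 s: v = 0 at t = 0.4 s; triangle areas 1.6 + 3.6 = 5.2 m
1–6 s: v = 0 at t = 5 s; triangle areas 24 + 1.5 = 25.5 m
6–9 s: v = 0 at t = 7.5 s; triangle areas 2.25 + 2.25 = 4.5 m
9–15 s: |½(3 + 6)(6)| = 27 m
Total distance = 62.2 m

62.2 m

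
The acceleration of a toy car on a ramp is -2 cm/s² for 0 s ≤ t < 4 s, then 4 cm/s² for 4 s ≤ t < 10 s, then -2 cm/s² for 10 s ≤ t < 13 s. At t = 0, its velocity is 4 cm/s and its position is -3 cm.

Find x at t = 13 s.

96 cm

On each constant-a segment, Δv = aΔt and Δx = v₀Δt + ½aΔt²; chain segment to segment.
0–4 s: v starts 4 cm/s; Δx = 4·4 + ½·-2·4² = 0 cm; v ends -4 cm/s.
4–10 s: v starts -4 cm/s; Δx = -4·6 + ½·4·6² = 48 cm; v ends 20 cm/s.
10–13 s: v starts 20 cm/s; Δx = 20·3 + ½·-2·3² = 51 cm; v ends 14 cm/s.
x(13) = -3 + Σ Δx = 96 cm.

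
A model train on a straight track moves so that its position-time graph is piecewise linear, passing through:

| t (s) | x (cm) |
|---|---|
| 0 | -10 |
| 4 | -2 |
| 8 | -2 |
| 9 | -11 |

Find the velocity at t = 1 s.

Velocity is the slope of the x-t graph on 0–4 s: (-2 − -10)/(4 − 0) = 2 cm/s.

2 cm/s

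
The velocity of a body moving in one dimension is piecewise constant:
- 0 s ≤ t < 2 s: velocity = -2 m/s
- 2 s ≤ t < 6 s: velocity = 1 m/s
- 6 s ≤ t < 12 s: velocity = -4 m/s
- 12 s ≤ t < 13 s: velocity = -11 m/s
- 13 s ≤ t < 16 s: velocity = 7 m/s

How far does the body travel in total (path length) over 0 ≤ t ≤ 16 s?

Total distance travelled is ∫|v| dt — sum the magnitudes of each area piece.
0–2 s: |-2| × 2 = 4 m
2–6 s: |1| × 4 = 4 m
6–12 s: |-4| × 6 = 24 m
12–13 s: |-11| × 1 = 11 m
13–16 s: |7| × 3 = 21 m
Total distance = 64 m

64 m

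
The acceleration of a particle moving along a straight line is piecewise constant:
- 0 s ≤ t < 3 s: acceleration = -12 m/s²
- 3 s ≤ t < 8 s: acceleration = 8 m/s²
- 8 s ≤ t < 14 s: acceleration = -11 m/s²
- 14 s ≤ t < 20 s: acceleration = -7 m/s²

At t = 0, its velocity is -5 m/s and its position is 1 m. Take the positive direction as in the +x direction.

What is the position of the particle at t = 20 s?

On each constant-a segment, Δv = aΔt and Δx = v₀Δt + ½aΔt²; chain segment to segment.
0–3 s: v starts -5 m/s; Δx = -5·3 + ½·-12·3² = -69 m; v ends -41 m/s.
3–8 s: v starts -41 m/s; Δx = -41·5 + ½·8·5² = -105 m; v ends -1 m/s.
8–14 s: v starts -1 m/s; Δx = -1·6 + ½·-11·6² = -204 m; v ends -67 m/s.
14–20 s: v starts -67 m/s; Δx = -67·6 + ½·-7·6² = -528 m; v ends -109 m/s.
x(20) = 1 + Σ Δx = -905 m.

-905 m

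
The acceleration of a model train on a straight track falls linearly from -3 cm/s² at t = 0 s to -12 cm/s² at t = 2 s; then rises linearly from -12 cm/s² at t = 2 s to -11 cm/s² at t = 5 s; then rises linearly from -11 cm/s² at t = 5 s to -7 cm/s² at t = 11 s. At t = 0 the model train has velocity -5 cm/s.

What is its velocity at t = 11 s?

-108.5 cm/s

Δv equals the area under the a-t graph; then v = v₀ + Δv.
0–2 s: ½(-3 + -12)(2) = -15 cm/s
2–5 s: ½(-12 + -11)(3) = -34.5 cm/s
5–11 s: ½(-11 + -7)(6) = -54 cm/s
Δv = -103.5 cm/s, so v(11) = -5 + (-103.5) = -108.5 cm/s.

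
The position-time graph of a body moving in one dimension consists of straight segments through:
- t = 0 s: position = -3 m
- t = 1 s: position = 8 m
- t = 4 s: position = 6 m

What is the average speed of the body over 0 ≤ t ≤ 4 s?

Average speed = (total path length)/(elapsed time); on a piecewise-linear x-t graph the path length is Σ|Δx|.
0–1 s: |Δx| = |8 − -3| = 11 m
1–4 s: |Δx| = |6 − 8| = 2 m
Total path = 13 m; average speed = 13/4 = 3.25 m/s.

3.25 m/s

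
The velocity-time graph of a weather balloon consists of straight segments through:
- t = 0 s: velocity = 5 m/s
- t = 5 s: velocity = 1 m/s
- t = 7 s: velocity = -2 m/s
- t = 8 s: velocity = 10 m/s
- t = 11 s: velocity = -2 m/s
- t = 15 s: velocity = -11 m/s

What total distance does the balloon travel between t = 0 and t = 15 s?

60 m

Total distance travelled is ∫|v| dt — sum the magnitudes of each area piece.
0–5 s: |½(5 + 1)(5)| = 15 m
5–7 s: v = 0 at t = 17/3 s; triangle areas 1/3 + 4/3 = 5/3 m
7–8 s: v = 0 at t = 43/6 s; triangle areas 1/6 + 25/6 = 13/3 m
8–11 s: v = 0 at t = 10.5 s; triangle areas 12.5 + 0.5 = 13 m
11–15 s: |½(-2 + -11)(4)| = 26 m
Total distance = 60 m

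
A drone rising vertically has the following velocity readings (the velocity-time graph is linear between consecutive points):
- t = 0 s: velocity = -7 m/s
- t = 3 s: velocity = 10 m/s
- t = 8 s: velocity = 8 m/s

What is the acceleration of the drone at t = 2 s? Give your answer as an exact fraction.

Acceleration is the slope of the v-t graph on 0–3 s: (10 − -7)/(3 − 0) = 17/3 m/s².

17/3 m/s²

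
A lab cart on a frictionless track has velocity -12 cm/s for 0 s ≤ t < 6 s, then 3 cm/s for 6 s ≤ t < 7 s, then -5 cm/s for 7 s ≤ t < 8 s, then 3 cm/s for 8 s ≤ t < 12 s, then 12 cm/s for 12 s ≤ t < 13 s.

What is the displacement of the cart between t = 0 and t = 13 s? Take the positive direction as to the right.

-50 cm

Net displacement equals the area under the velocity-time graph (areas below the axis count negative).
0–6 s: -12 × 6 = -72 cm
6–7 s: 3 × 1 = 3 cm
7–8 s: -5 × 1 = -5 cm
8–12 s: 3 × 4 = 12 cm
12–13 s: 12 × 1 = 12 cm
Net displacement = -50 cm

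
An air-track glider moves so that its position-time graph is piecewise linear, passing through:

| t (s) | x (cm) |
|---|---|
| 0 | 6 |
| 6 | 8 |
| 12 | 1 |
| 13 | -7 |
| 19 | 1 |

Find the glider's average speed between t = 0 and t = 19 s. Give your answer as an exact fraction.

25/19 cm/s

Average speed = (total path length)/(elapsed time); on a piecewise-linear x-t graph the path length is Σ|Δx|.
0–6 s: |Δx| = |8 − 6| = 2 cm
6–12 s: |Δx| = |1 − 8| = 7 cm
12–13 s: |Δx| = |-7 − 1| = 8 cm
13–19 s: |Δx| = |1 − -7| = 8 cm
Total path = 25 cm; average speed = 25/19 = 25/19 cm/s.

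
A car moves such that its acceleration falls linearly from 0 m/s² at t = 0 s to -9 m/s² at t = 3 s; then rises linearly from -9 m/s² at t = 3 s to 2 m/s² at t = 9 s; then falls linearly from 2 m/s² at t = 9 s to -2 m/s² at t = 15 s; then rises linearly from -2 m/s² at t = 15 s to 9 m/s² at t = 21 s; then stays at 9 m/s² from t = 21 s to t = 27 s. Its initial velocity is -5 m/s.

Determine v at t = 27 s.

35.5 m/s

Δv equals the area under the a-t graph; then v = v₀ + Δv.
0–3 s: ½(0 + -9)(3) = -13.5 m/s
3–9 s: ½(-9 + 2)(6) = -21 m/s
9–15 s: ½(2 + -2)(6) = 0 m/s
15–21 s: ½(-2 + 9)(6) = 21 m/s
21–27 s: 9 × 6 = 54 m/s
Δv = 40.5 m/s, so v(27) = -5 + (40.5) = 35.5 m/s.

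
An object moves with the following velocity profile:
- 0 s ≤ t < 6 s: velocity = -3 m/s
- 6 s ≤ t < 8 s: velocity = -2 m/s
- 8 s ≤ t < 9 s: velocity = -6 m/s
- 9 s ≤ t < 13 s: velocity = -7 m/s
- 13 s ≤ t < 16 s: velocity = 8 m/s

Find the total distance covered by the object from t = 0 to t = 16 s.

80 m

Total distance travelled is ∫|v| dt — sum the magnitudes of each area piece.
0–6 s: |-3| × 6 = 18 m
6–8 s: |-2| × 2 = 4 m
8–9 s: |-6| × 1 = 6 m
9–13 s: |-7| × 4 = 28 m
13–16 s: |8| × 3 = 24 m
Total distance = 80 m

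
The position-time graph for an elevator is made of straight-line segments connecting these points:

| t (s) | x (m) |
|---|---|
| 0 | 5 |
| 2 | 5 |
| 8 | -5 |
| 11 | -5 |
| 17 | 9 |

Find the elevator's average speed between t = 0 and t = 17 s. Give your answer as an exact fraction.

Average speed = (total path length)/(elapsed time); on a piecewise-linear x-t graph the path length is Σ|Δx|.
0–2 s: |Δx| = |5 − 5| = 0 m
2–8 s: |Δx| = |-5 − 5| = 10 m
8–11 s: |Δx| = |-5 − -5| = 0 m
11–17 s: |Δx| = |9 − -5| = 14 m
Total path = 24 m; average speed = 24/17 = 24/17 m/s.

24/17 m/s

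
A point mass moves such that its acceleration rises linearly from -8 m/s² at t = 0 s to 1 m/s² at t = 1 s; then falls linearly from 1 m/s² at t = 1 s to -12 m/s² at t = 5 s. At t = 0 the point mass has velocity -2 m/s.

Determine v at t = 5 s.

-27.5 m/s

Δv equals the area under the a-t graph; then v = v₀ + Δv.
0–1 s: ½(-8 + 1)(1) = -3.5 m/s
1–5 s: ½(1 + -12)(4) = -22 m/s
Δv = -25.5 m/s, so v(5) = -2 + (-25.5) = -27.5 m/s.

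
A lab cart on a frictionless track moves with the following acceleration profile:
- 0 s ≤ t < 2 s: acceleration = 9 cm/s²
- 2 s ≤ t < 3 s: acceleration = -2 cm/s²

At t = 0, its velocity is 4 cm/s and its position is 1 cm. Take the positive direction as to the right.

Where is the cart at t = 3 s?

48 cm

On each constant-a segment, Δv = aΔt and Δx = v₀Δt + ½aΔt²; chain segment to segment.
0–2 s: v starts 4 cm/s; Δx = 4·2 + ½·9·2² = 26 cm; v ends 22 cm/s.
2–3 s: v starts 22 cm/s; Δx = 22·1 + ½·-2·1² = 21 cm; v ends 20 cm/s.
x(3) = 1 + Σ Δx = 48 cm.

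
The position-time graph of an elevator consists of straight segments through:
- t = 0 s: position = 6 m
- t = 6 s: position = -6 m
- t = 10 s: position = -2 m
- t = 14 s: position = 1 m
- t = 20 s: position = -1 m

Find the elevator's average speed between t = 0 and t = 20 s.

1.05 m/s

Average speed = (total path length)/(elapsed time); on a piecewise-linear x-t graph the path length is Σ|Δx|.
0–6 s: |Δx| = |-6 − 6| = 12 m
6–10 s: |Δx| = |-2 − -6| = 4 m
10–14 s: |Δx| = |1 − -2| = 3 m
14–20 s: |Δx| = |-1 − 1| = 2 m
Total path = 21 m; average speed = 21/20 = 1.05 m/s.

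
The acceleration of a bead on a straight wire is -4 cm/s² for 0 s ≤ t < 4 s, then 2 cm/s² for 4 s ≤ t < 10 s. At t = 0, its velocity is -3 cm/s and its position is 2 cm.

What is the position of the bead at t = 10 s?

On each constant-a segment, Δv = aΔt and Δx = v₀Δt + ½aΔt²; chain segment to segment.
0–4 s: v starts -3 cm/s; Δx = -3·4 + ½·-4·4² = -44 cm; v ends -19 cm/s.
4–10 s: v starts -19 cm/s; Δx = -19·6 + ½·2·6² = -78 cm; v ends -7 cm/s.
x(10) = 2 + Σ Δx = -120 cm.

-120 cm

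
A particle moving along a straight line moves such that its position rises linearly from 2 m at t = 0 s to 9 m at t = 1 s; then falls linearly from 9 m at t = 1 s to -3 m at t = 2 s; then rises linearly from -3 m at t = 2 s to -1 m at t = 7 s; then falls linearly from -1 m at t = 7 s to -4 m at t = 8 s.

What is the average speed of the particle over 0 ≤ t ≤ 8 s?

Average speed = (total path length)/(elapsed time); on a piecewise-linear x-t graph the path length is Σ|Δx|.
0–1 s: |Δx| = |9 − 2| = 7 m
1–2 s: |Δx| = |-3 − 9| = 12 m
2–7 s: |Δx| = |-1 − -3| = 2 m
7–8 s: |Δx| = |-4 − -1| = 3 m
Total path = 24 m; average speed = 24/8 = 3 m/s.

3 m/s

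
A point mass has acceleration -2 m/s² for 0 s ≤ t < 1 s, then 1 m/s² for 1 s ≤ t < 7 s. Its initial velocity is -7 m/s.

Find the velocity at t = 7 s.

-3 m/s

Δv equals the area under the a-t graph; then v = v₀ + Δv.
0–1 s: -2 × 1 = -2 m/s
1–7 s: 1 × 6 = 6 m/s
Δv = 4 m/s, so v(7) = -7 + (4) = -3 m/s.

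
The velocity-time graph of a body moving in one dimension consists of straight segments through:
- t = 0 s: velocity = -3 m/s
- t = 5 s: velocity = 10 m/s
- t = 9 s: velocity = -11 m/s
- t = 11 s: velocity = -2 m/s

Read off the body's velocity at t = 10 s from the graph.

-6.5 m/s

On 9–11 s the graph is linear from -11 to -2 m/s: v(10) = -11 + (-2 − -11)·(10 − 9)/(11 − 9) = -6.5 m/s.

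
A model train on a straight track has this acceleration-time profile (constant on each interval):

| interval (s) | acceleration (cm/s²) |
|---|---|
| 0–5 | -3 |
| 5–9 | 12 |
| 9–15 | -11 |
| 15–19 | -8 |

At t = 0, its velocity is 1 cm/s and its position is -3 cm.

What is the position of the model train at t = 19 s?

On each constant-a segment, Δv = aΔt and Δx = v₀Δt + ½aΔt²; chain segment to segment.
0–5 s: v starts 1 cm/s; Δx = 1·5 + ½·-3·5² = -32.5 cm; v ends -14 cm/s.
5–9 s: v starts -14 cm/s; Δx = -14·4 + ½·12·4² = 40 cm; v ends 34 cm/s.
9–15 s: v starts 34 cm/s; Δx = 34·6 + ½·-11·6² = 6 cm; v ends -32 cm/s.
15–19 s: v starts -32 cm/s; Δx = -32·4 + ½·-8·4² = -192 cm; v ends -64 cm/s.
x(19) = -3 + Σ Δx = -181.5 cm.

-181.5 cm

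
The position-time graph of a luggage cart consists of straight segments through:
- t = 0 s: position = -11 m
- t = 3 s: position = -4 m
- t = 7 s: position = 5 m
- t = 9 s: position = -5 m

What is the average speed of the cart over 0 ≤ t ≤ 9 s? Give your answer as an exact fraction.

Average speed = (total path length)/(elapsed time); on a piecewise-linear x-t graph the path length is Σ|Δx|.
0–3 s: |Δx| = |-4 − -11| = 7 m
3–7 s: |Δx| = |5 − -4| = 9 m
7–9 s: |Δx| = |-5 − 5| = 10 m
Total path = 26 m; average speed = 26/9 = 26/9 m/s.

26/9 m/s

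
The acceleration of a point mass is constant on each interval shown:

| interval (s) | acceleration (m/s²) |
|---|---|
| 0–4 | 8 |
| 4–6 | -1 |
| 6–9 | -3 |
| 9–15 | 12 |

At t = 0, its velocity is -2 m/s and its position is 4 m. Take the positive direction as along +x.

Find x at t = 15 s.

On each constant-a segment, Δv = aΔt and Δx = v₀Δt + ½aΔt²; chain segment to segment.
0–4 s: v starts -2 m/s; Δx = -2·4 + ½·8·4² = 56 m; v ends 30 m/s.
4–6 s: v starts 30 m/s; Δx = 30·2 + ½·-1·2² = 58 m; v ends 28 m/s.
6–9 s: v starts 28 m/s; Δx = 28·3 + ½·-3·3² = 70.5 m; v ends 19 m/s.
9–15 s: v starts 19 m/s; Δx = 19·6 + ½·12·6² = 330 m; v ends 91 m/s.
x(15) = 4 + Σ Δx = 518.5 m.

518.5 m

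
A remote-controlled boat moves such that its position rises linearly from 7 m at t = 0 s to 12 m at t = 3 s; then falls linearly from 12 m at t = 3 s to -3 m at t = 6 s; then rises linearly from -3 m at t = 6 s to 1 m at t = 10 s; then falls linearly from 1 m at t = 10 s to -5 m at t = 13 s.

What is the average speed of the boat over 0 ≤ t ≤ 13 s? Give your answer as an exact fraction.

Average speed = (total path length)/(elapsed time); on a piecewise-linear x-t graph the path length is Σ|Δx|.
0–3 s: |Δx| = |12 − 7| = 5 m
3–6 s: |Δx| = |-3 − 12| = 15 m
6–10 s: |Δx| = |1 − -3| = 4 m
10–13 s: |Δx| = |-5 − 1| = 6 m
Total path = 30 m; average speed = 30/13 = 30/13 m/s.

30/13 m/s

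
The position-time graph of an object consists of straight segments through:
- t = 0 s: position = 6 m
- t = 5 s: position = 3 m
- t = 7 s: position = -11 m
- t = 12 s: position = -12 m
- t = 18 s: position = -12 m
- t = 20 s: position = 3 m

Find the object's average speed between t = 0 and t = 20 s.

1.65 m/s

Average speed = (total path length)/(elapsed time); on a piecewise-linear x-t graph the path length is Σ|Δx|.
0–5 s: |Δx| = |3 − 6| = 3 m
5–7 s: |Δx| = |-11 − 3| = 14 m
7–12 s: |Δx| = |-12 − -11| = 1 m
12–18 s: |Δx| = |-12 − -12| = 0 m
18–20 s: |Δx| = |3 − -12| = 15 m
Total path = 33 m; average speed = 33/20 = 1.65 m/s.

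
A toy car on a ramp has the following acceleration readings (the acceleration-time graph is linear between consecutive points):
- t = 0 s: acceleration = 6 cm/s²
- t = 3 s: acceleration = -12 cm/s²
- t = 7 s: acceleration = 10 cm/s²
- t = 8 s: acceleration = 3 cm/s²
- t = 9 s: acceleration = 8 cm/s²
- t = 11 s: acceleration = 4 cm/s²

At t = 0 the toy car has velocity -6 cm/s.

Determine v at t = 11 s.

Δv equals the area under the a-t graph; then v = v₀ + Δv.
0–3 s: ½(6 + -12)(3) = -9 cm/s
3–7 s: ½(-12 + 10)(4) = -4 cm/s
7–8 s: ½(10 + 3)(1) = 6.5 cm/s
8–9 s: ½(3 + 8)(1) = 5.5 cm/s
9–11 s: ½(8 + 4)(2) = 12 cm/s
Δv = 11 cm/s, so v(11) = -6 + (11) = 5 cm/s.

5 cm/s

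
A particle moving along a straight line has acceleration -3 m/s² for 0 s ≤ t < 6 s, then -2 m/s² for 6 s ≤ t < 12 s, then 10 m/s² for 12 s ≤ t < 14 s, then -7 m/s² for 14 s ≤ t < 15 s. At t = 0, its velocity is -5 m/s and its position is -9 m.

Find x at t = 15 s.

On each constant-a segment, Δv = aΔt and Δx = v₀Δt + ½aΔt²; chain segment to segment.
0–6 s: v starts -5 m/s; Δx = -5·6 + ½·-3·6² = -84 m; v ends -23 m/s.
6–12 s: v starts -23 m/s; Δx = -23·6 + ½·-2·6² = -174 m; v ends -35 m/s.
12–14 s: v starts -35 m/s; Δx = -35·2 + ½·10·2² = -50 m; v ends -15 m/s.
14–15 s: v starts -15 m/s; Δx = -15·1 + ½·-7·1² = -18.5 m; v ends -22 m/s.
x(15) = -9 + Σ Δx = -335.5 m.

-335.5 m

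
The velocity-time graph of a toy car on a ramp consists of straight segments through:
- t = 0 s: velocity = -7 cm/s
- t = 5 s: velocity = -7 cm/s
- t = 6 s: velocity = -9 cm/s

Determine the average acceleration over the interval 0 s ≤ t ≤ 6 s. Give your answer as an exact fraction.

-1/3 cm/s²

Average acceleration = Δv/Δt = (-9 − -7)/(6 − 0) = -1/3 cm/s².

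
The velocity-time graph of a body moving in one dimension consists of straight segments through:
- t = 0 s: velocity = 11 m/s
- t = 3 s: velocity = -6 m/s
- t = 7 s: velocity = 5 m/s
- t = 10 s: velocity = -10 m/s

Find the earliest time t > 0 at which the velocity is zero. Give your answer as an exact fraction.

v changes sign on 0–3 s (from 11 to -6); the graph is linear there, so v = 0 at t = 0 + (-11)·(3 − 0)/(-6 − 11) = 33/17 s.

t = 33/17 s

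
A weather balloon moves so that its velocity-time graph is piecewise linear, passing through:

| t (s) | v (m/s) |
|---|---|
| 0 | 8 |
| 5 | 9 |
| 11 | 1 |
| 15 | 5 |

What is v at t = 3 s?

On 0–5 s the graph is linear from 8 to 9 m/s: v(3) = 8 + (9 − 8)·(3 − 0)/(5 − 0) = 8.6 m/s.

8.6 m/s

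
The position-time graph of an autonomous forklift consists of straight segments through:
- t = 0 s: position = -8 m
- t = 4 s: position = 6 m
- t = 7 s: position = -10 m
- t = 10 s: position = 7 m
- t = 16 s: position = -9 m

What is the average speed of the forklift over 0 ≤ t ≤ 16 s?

3.9375 m/s

Average speed = (total path length)/(elapsed time); on a piecewise-linear x-t graph the path length is Σ|Δx|.
0–4 s: |Δx| = |6 − -8| = 14 m
4–7 s: |Δx| = |-10 − 6| = 16 m
7–10 s: |Δx| = |7 − -10| = 17 m
10–16 s: |Δx| = |-9 − 7| = 16 m
Total path = 63 m; average speed = 63/16 = 3.9375 m/s.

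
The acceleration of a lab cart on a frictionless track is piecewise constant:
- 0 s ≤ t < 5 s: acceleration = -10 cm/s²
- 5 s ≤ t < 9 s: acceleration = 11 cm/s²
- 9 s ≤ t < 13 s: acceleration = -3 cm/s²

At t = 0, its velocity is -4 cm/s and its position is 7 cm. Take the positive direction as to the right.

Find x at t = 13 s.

On each constant-a segment, Δv = aΔt and Δx = v₀Δt + ½aΔt²; chain segment to segment.
0–5 s: v starts -4 cm/s; Δx = -4·5 + ½·-10·5² = -145 cm; v ends -54 cm/s.
5–9 s: v starts -54 cm/s; Δx = -54·4 + ½·11·4² = -128 cm; v ends -10 cm/s.
9–13 s: v starts -10 cm/s; Δx = -10·4 + ½·-3·4² = -64 cm; v ends -22 cm/s.
x(13) = 7 + Σ Δx = -330 cm.

-330 cm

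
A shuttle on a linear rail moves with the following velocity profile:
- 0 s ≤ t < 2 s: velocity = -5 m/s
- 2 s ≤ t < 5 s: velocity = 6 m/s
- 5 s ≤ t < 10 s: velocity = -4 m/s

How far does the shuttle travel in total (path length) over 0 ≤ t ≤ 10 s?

Total distance travelled is ∫|v| dt — sum the magnitudes of each area piece.
0–2 s: |-5| × 2 = 10 m
2–5 s: |6| × 3 = 18 m
5–10 s: |-4| × 5 = 20 m
Total distance = 48 m

48 m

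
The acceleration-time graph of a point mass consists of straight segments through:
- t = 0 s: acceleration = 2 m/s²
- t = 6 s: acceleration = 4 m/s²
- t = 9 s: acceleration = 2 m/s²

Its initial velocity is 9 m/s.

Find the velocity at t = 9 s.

Δv equals the area under the a-t graph; then v = v₀ + Δv.
0–6 s: ½(2 + 4)(6) = 18 m/s
6–9 s: ½(4 + 2)(3) = 9 m/s
Δv = 27 m/s, so v(9) = 9 + (27) = 36 m/s.

36 m/s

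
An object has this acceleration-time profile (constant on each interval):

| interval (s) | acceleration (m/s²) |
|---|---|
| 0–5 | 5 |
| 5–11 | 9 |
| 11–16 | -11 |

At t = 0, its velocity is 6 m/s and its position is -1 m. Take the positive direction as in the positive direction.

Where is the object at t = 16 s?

727 m

On each constant-a segment, Δv = aΔt and Δx = v₀Δt + ½aΔt²; chain segment to segment.
0–5 s: v starts 6 m/s; Δx = 6·5 + ½·5·5² = 92.5 m; v ends 31 m/s.
5–11 s: v starts 31 m/s; Δx = 31·6 + ½·9·6² = 348 m; v ends 85 m/s.
11–16 s: v starts 85 m/s; Δx = 85·5 + ½·-11·5² = 287.5 m; v ends 30 m/s.
x(16) = -1 + Σ Δx = 727 m.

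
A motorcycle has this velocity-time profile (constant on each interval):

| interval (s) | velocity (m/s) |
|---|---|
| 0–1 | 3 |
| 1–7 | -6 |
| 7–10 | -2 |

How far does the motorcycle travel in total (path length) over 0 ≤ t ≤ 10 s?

45 m

Distance (not displacement) is the total path length: add the absolute areas under v-t.
0–1 s: |3| × 1 = 3 m
1–7 s: |-6| × 6 = 36 m
7–10 s: |-2| × 3 = 6 m
Total distance = 45 m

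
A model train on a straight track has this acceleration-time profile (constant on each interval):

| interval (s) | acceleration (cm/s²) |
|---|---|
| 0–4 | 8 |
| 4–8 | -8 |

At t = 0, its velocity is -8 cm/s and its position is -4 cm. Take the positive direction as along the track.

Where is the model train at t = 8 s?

60 cm

On each constant-a segment, Δv = aΔt and Δx = v₀Δt + ½aΔt²; chain segment to segment.
0–4 s: v starts -8 cm/s; Δx = -8·4 + ½·8·4² = 32 cm; v ends 24 cm/s.
4–8 s: v starts 24 cm/s; Δx = 24·4 + ½·-8·4² = 32 cm; v ends -8 cm/s.
x(8) = -4 + Σ Δx = 60 cm.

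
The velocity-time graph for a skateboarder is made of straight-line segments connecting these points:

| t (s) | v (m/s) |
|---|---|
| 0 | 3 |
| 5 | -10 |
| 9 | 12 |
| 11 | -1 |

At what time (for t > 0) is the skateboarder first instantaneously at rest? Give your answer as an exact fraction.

t = 15/13 s

v changes sign on 0–5 s (from 3 to -10); the graph is linear there, so v = 0 at t = 0 + (-3)·(5 − 0)/(-10 − 3) = 15/13 s.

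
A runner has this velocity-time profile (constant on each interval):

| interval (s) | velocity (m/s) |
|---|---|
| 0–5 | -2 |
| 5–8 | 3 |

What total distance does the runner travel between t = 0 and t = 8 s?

Distance (not displacement) is the total path length: add the absolute areas under v-t.
0–5 s: |-2| × 5 = 10 m
5–8 s: |3| × 3 = 9 m
Total distance = 19 m

19 m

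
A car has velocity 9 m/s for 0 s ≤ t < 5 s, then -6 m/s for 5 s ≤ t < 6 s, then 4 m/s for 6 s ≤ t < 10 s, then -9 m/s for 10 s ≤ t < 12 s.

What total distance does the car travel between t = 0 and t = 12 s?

Total distance travelled is ∫|v| dt — sum the magnitudes of each area piece.
0–5 s: |9| × 5 = 45 m
5–6 s: |-6| × 1 = 6 m
6–10 s: |4| × 4 = 16 m
10–12 s: |-9| × 2 = 18 m
Total distance = 85 m

85 m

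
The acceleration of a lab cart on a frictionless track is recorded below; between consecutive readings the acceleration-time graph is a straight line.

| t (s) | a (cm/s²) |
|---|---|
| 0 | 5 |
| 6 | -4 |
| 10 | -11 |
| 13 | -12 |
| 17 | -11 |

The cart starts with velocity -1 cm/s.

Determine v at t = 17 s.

-108.5 cm/s

Δv equals the area under the a-t graph; then v = v₀ + Δv.
0–6 s: ½(5 + -4)(6) = 3 cm/s
6–10 s: ½(-4 + -11)(4) = -30 cm/s
10–13 s: ½(-11 + -12)(3) = -34.5 cm/s
13–17 s: ½(-12 + -11)(4) = -46 cm/s
Δv = -107.5 cm/s, so v(17) = -1 + (-107.5) = -108.5 cm/s.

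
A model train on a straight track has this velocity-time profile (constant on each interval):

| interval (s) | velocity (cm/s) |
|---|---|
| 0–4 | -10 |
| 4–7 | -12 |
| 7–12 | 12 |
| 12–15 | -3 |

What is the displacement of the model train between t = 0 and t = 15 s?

Net displacement equals the area under the velocity-time graph (areas below the axis count negative).
0–4 s: -10 × 4 = -40 cm
4–7 s: -12 × 3 = -36 cm
7–12 s: 12 × 5 = 60 cm
12–15 s: -3 × 3 = -9 cm
Net displacement = -25 cm

-25 cm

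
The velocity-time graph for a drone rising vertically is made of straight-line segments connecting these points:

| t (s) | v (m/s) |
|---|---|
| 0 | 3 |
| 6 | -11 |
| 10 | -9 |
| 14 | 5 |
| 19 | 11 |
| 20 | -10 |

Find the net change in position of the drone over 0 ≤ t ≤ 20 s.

-31.5 m

Displacement is the signed area under the v-t curve.
0–6 s: ½(3 + -11)(6) = -24 m
6–10 s: ½(-11 + -9)(4) = -40 m
10–14 s: ½(-9 + 5)(4) = -8 m
14–19 s: ½(5 + 11)(5) = 40 m
19–20 s: ½(11 + -10)(1) = 0.5 m
Net displacement = -31.5 m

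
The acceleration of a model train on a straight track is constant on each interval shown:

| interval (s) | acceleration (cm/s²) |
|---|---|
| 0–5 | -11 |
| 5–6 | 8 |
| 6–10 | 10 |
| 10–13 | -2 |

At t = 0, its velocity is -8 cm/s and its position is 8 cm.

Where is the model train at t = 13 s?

On each constant-a segment, Δv = aΔt and Δx = v₀Δt + ½aΔt²; chain segment to segment.
0–5 s: v starts -8 cm/s; Δx = -8·5 + ½·-11·5² = -177.5 cm; v ends -63 cm/s.
5–6 s: v starts -63 cm/s; Δx = -63·1 + ½·8·1² = -59 cm; v ends -55 cm/s.
6–10 s: v starts -55 cm/s; Δx = -55·4 + ½·10·4² = -140 cm; v ends -15 cm/s.
10–13 s: v starts -15 cm/s; Δx = -15·3 + ½·-2·3² = -54 cm; v ends -21 cm/s.
x(13) = 8 + Σ Δx = -422.5 cm.

-422.5 cm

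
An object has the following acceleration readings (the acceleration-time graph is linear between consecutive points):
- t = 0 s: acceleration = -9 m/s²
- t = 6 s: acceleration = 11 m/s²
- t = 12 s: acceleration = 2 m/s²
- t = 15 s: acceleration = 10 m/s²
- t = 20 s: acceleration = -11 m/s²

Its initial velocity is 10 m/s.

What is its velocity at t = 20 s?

70.5 m/s

Δv equals the area under the a-t graph; then v = v₀ + Δv.
0–6 s: ½(-9 + 11)(6) = 6 m/s
6–12 s: ½(11 + 2)(6) = 39 m/s
12–15 s: ½(2 + 10)(3) = 18 m/s
15–20 s: ½(10 + -11)(5) = -2.5 m/s
Δv = 60.5 m/s, so v(20) = 10 + (60.5) = 70.5 m/s.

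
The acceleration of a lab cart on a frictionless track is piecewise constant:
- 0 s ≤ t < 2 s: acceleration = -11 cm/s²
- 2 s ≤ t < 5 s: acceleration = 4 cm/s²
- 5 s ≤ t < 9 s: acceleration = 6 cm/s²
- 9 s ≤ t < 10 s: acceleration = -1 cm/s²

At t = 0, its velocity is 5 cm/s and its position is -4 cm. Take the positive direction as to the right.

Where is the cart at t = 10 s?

-2.5 cm

On each constant-a segment, Δv = aΔt and Δx = v₀Δt + ½aΔt²; chain segment to segment.
0–2 s: v starts 5 cm/s; Δx = 5·2 + ½·-11·2² = -12 cm; v ends -17 cm/s.
2–5 s: v starts -17 cm/s; Δx = -17·3 + ½·4·3² = -33 cm; v ends -5 cm/s.
5–9 s: v starts -5 cm/s; Δx = -5·4 + ½·6·4² = 28 cm; v ends 19 cm/s.
9–10 s: v starts 19 cm/s; Δx = 19·1 + ½·-1·1² = 18.5 cm; v ends 18 cm/s.
x(10) = -4 + Σ Δx = -2.5 cm.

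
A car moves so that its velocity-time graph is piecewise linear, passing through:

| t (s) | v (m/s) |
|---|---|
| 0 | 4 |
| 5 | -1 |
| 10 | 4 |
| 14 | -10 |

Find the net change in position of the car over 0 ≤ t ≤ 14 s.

Displacement is the signed area under the v-t curve.
0–5 s: ½(4 + -1)(5) = 7.5 m
5–10 s: ½(-1 + 4)(5) = 7.5 m
10–14 s: ½(4 + -10)(4) = -12 m
Net displacement = 3 m

3 m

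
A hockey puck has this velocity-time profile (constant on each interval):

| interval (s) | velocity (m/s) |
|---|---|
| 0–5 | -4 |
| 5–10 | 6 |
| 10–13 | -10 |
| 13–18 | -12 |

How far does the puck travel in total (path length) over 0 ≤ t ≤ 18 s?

140 m

Distance (not displacement) is the total path length: add the absolute areas under v-t.
0–5 s: |-4| × 5 = 20 m
5–10 s: |6| × 5 = 30 m
10–13 s: |-10| × 3 = 30 m
13–18 s: |-12| × 5 = 60 m
Total distance = 140 m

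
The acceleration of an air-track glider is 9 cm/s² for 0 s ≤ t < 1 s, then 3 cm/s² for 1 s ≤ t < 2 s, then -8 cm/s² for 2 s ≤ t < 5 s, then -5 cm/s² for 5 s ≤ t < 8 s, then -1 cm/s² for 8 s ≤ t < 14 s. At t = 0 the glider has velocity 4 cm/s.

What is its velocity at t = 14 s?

-29 cm/s

Δv equals the area under the a-t graph; then v = v₀ + Δv.
0–1 s: 9 × 1 = 9 cm/s
1–2 s: 3 × 1 = 3 cm/s
2–5 s: -8 × 3 = -24 cm/s
5–8 s: -5 × 3 = -15 cm/s
8–14 s: -1 × 6 = -6 cm/s
Δv = -33 cm/s, so v(14) = 4 + (-33) = -29 cm/s.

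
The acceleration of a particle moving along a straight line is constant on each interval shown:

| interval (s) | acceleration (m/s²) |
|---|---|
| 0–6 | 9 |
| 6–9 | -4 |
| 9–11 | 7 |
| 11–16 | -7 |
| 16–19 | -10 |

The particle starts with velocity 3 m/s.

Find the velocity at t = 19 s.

Δv equals the area under the a-t graph; then v = v₀ + Δv.
0–6 s: 9 × 6 = 54 m/s
6–9 s: -4 × 3 = -12 m/s
9–11 s: 7 × 2 = 14 m/s
11–16 s: -7 × 5 = -35 m/s
16–19 s: -10 × 3 = -30 m/s
Δv = -9 m/s, so v(19) = 3 + (-9) = -6 m/s.

-6 m/s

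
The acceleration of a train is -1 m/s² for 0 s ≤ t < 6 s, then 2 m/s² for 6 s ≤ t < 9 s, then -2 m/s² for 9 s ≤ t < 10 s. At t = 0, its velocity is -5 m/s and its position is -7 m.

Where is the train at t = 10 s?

-85 m

On each constant-a segment, Δv = aΔt and Δx = v₀Δt + ½aΔt²; chain segment to segment.
0–6 s: v starts -5 m/s; Δx = -5·6 + ½·-1·6² = -48 m; v ends -11 m/s.
6–9 s: v starts -11 m/s; Δx = -11·3 + ½·2·3² = -24 m; v ends -5 m/s.
9–10 s: v starts -5 m/s; Δx = -5·1 + ½·-2·1² = -6 m; v ends -7 m/s.
x(10) = -7 + Σ Δx = -85 m.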